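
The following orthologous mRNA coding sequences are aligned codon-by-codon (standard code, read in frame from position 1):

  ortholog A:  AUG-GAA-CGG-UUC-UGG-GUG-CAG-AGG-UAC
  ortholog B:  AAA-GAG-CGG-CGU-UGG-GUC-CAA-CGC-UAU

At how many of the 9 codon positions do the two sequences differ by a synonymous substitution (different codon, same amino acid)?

5

Codon 1: AUG Met / AAA Lys — nonsynonymous.
Codon 2: GAA Glu / GAG Glu — synonymous.
Codon 3: CGG Arg / CGG Arg — identical.
Codon 4: UUC Phe / CGU Arg — nonsynonymous.
Codon 5: UGG Trp / UGG Trp — identical.
Codon 6: GUG Val / GUC Val — synonymous.
Codon 7: CAG Gln / CAA Gln — synonymous.
Codon 8: AGG Arg / CGC Arg — synonymous.
Codon 9: UAC Tyr / UAU Tyr — synonymous.
Synonymous differences: 5.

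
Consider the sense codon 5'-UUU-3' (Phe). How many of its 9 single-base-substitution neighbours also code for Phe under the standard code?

Position 1: none → 0 synonymous.
Position 2: none → 0 synonymous.
Position 3: UUC → 1 synonymous.
Total: 0 + 0 + 1 = 1.

1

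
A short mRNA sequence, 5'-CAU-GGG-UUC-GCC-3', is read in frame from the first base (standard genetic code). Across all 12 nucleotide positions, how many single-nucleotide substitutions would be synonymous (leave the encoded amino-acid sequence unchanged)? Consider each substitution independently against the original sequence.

8

Codon 1 (CAU, His): 1 synonymous substitution.
Codon 2 (GGG, Gly): 3 synonymous substitutions.
Codon 3 (UUC, Phe): 1 synonymous substitution.
Codon 4 (GCC, Ala): 3 synonymous substitutions.
Total: 1 + 3 + 1 + 3 = 8.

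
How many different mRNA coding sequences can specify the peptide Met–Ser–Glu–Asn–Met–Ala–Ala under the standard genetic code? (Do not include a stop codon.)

Met: 1 codon.
Ser: 6 codons.
Glu: 2 codons.
Asn: 2 codons.
Met: 1 codon.
Ala: 4 codons.
Ala: 4 codons.
1 × 6 × 2 × 2 × 1 × 4 × 4 = 384.

384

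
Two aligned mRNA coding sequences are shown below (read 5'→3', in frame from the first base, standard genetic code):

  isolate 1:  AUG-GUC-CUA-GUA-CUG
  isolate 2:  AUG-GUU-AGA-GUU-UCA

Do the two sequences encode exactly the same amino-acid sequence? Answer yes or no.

no

Codon 1: AUG Met / AUG Met — identical.
Codon 2: GUC Val / GUU Val — synonymous.
Codon 3: CUA Leu / AGA Arg — nonsynonymous.
Codon 4: GUA Val / GUU Val — synonymous.
Codon 5: CUG Leu / UCA Ser — nonsynonymous.
Nonsynonymous differences: 2 → different protein.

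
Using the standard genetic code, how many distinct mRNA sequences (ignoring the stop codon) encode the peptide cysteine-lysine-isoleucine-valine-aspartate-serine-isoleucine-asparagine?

Cys: 2 codons.
Lys: 2 codons.
Ile: 3 codons.
Val: 4 codons.
Asp: 2 codons.
Ser: 6 codons.
Ile: 3 codons.
Asn: 2 codons.
2 × 2 × 3 × 4 × 2 × 6 × 3 × 2 = 3456.

3456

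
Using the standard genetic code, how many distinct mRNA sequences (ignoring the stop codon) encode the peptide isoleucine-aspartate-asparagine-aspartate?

24

Ile: 3 codons.
Asp: 2 codons.
Asn: 2 codons.
Asp: 2 codons.
3 × 2 × 2 × 2 = 24.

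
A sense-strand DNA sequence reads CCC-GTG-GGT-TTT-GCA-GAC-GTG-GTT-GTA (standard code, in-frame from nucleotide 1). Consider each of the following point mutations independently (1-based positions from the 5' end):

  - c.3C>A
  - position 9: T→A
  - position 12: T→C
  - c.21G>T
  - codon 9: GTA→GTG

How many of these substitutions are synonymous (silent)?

5

Codon 1: CCC (Pro) → CCA (Pro) — synonymous.
Codon 3: GGT (Gly) → GGA (Gly) — synonymous.
Codon 4: TTT (Phe) → TTC (Phe) — synonymous.
Codon 7: GTG (Val) → GTT (Val) — synonymous.
Codon 9: GTA (Val) → GTG (Val) — synonymous.
Synonymous: 5 of 5.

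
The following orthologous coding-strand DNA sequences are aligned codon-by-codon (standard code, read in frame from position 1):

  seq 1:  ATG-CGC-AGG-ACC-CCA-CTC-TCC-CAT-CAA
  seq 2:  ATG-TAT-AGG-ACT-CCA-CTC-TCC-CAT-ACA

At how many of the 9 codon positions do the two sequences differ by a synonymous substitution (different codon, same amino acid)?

1

Codon 1: ATG Met / ATG Met — identical.
Codon 2: CGC Arg / TAT Tyr — nonsynonymous.
Codon 3: AGG Arg / AGG Arg — identical.
Codon 4: ACC Thr / ACT Thr — synonymous.
Codon 5: CCA Pro / CCA Pro — identical.
Codon 6: CTC Leu / CTC Leu — identical.
Codon 7: TCC Ser / TCC Ser — identical.
Codon 8: CAT His / CAT His — identical.
Codon 9: CAA Gln / ACA Thr — nonsynonymous.
Synonymous differences: 1.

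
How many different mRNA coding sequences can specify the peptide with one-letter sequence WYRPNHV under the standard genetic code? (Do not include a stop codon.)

768

Trp: 1 codon.
Tyr: 2 codons.
Arg: 6 codons.
Pro: 4 codons.
Asn: 2 codons.
His: 2 codons.
Val: 4 codons.
1 × 2 × 6 × 4 × 2 × 2 × 4 = 768.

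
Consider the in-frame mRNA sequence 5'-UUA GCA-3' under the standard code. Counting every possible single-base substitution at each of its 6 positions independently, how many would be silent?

5

Codon 1 (UUA, Leu): 2 synonymous substitutions.
Codon 2 (GCA, Ala): 3 synonymous substitutions.
Total: 2 + 3 = 5.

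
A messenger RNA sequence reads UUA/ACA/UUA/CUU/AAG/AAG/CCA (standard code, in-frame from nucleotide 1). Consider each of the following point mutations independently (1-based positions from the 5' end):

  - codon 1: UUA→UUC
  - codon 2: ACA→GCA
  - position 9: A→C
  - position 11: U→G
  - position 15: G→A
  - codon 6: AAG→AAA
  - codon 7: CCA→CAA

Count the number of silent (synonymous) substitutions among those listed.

Codon 1: UUA (Leu) → UUC (Phe) — missense.
Codon 2: ACA (Thr) → GCA (Ala) — missense.
Codon 3: UUA (Leu) → UUC (Phe) — missense.
Codon 4: CUU (Leu) → CGU (Arg) — missense.
Codon 5: AAG (Lys) → AAA (Lys) — synonymous.
Codon 6: AAG (Lys) → AAA (Lys) — synonymous.
Codon 7: CCA (Pro) → CAA (Gln) — missense.
Synonymous: 2 of 7.

2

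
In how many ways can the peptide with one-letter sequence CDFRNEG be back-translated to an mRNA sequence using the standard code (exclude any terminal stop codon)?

Cys: 2 codons.
Asp: 2 codons.
Phe: 2 codons.
Arg: 6 codons.
Asn: 2 codons.
Glu: 2 codons.
Gly: 4 codons.
2 × 2 × 2 × 6 × 2 × 2 × 4 = 768.

768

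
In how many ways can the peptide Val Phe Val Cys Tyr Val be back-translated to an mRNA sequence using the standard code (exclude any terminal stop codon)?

Val: 4 codons.
Phe: 2 codons.
Val: 4 codons.
Cys: 2 codons.
Tyr: 2 codons.
Val: 4 codons.
4 × 2 × 4 × 2 × 2 × 4 = 512.

512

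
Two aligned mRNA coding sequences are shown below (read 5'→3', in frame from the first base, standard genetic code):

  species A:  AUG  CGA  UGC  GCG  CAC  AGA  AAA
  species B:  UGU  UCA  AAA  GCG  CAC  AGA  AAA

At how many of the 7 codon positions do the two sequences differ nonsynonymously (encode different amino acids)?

3

Codon 1: AUG Met / UGU Cys — nonsynonymous.
Codon 2: CGA Arg / UCA Ser — nonsynonymous.
Codon 3: UGC Cys / AAA Lys — nonsynonymous.
Codon 4: GCG Ala / GCG Ala — identical.
Codon 5: CAC His / CAC His — identical.
Codon 6: AGA Arg / AGA Arg — identical.
Codon 7: AAA Lys / AAA Lys — identical.
Nonsynonymous differences: 3.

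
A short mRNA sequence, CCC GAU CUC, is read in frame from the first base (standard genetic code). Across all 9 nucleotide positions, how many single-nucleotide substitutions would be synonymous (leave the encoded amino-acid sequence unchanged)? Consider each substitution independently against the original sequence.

Codon 1 (CCC, Pro): 3 synonymous substitutions.
Codon 2 (GAU, Asp): 1 synonymous substitution.
Codon 3 (CUC, Leu): 3 synonymous substitutions.
Total: 3 + 1 + 3 = 7.

7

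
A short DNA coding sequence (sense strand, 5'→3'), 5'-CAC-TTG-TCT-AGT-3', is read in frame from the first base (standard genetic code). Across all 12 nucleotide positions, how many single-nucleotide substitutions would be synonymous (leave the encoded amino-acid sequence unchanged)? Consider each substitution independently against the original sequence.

7

Codon 1 (CAC, His): 1 synonymous substitution.
Codon 2 (TTG, Leu): 2 synonymous substitutions.
Codon 3 (TCT, Ser): 3 synonymous substitutions.
Codon 4 (AGT, Ser): 1 synonymous substitution.
Total: 1 + 2 + 3 + 1 = 7.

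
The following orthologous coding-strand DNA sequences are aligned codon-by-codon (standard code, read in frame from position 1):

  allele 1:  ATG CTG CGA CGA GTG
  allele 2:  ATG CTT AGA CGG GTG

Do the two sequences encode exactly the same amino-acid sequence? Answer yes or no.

Codon 1: ATG Met / ATG Met — identical.
Codon 2: CTG Leu / CTT Leu — synonymous.
Codon 3: CGA Arg / AGA Arg — synonymous.
Codon 4: CGA Arg / CGG Arg — synonymous.
Codon 5: GTG Val / GTG Val — identical.
Nonsynonymous differences: 0 → same protein.

yes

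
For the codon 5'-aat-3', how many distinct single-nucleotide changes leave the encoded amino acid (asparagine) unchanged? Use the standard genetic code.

Position 1: none → 0 synonymous.
Position 2: none → 0 synonymous.
Position 3: AAC → 1 synonymous.
Total: 0 + 0 + 1 = 1.

1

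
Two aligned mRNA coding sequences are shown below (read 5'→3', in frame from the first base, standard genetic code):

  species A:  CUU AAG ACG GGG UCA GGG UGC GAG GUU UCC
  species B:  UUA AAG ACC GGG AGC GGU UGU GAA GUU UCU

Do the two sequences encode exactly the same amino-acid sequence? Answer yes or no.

Codon 1: CUU Leu / UUA Leu — synonymous.
Codon 2: AAG Lys / AAG Lys — identical.
Codon 3: ACG Thr / ACC Thr — synonymous.
Codon 4: GGG Gly / GGG Gly — identical.
Codon 5: UCA Ser / AGC Ser — synonymous.
Codon 6: GGG Gly / GGU Gly — synonymous.
Codon 7: UGC Cys / UGU Cys — synonymous.
Codon 8: GAG Glu / GAA Glu — synonymous.
Codon 9: GUU Val / GUU Val — identical.
Codon 10: UCC Ser / UCU Ser — synonymous.
Nonsynonymous differences: 0 → same protein.

yes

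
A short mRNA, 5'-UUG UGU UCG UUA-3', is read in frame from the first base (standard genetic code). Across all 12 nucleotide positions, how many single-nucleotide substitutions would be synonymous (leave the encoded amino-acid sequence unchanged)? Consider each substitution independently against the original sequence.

Codon 1 (UUG, Leu): 2 synonymous substitutions.
Codon 2 (UGU, Cys): 1 synonymous substitution.
Codon 3 (UCG, Ser): 3 synonymous substitutions.
Codon 4 (UUA, Leu): 2 synonymous substitutions.
Total: 2 + 1 + 3 + 2 = 8.

8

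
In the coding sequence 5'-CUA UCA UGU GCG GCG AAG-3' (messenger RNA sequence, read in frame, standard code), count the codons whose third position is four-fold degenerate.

4

Codon 1 CUA (Leu): third position 4-fold.
Codon 2 UCA (Ser): third position 4-fold.
Codon 3 UGU (Cys): third position 2-fold.
Codon 4 GCG (Ala): third position 4-fold.
Codon 5 GCG (Ala): third position 4-fold.
Codon 6 AAG (Lys): third position 2-fold.
Four-fold degenerate third positions: 4.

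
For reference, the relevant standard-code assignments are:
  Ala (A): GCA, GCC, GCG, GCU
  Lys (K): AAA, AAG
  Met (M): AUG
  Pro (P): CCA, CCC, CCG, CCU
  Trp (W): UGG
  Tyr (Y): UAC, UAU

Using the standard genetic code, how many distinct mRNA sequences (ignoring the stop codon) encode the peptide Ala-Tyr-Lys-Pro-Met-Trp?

Ala: 4 codons.
Tyr: 2 codons.
Lys: 2 codons.
Pro: 4 codons.
Met: 1 codon.
Trp: 1 codon.
4 × 2 × 2 × 4 × 1 × 1 = 64.

64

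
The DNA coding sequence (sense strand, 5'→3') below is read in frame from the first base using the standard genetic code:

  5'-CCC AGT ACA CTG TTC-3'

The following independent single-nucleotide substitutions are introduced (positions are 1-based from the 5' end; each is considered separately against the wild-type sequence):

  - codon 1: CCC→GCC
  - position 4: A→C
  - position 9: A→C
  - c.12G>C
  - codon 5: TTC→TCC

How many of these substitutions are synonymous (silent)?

Codon 1: CCC (Pro) → GCC (Ala) — missense.
Codon 2: AGT (Ser) → CGT (Arg) — missense.
Codon 3: ACA (Thr) → ACC (Thr) — synonymous.
Codon 4: CTG (Leu) → CTC (Leu) — synonymous.
Codon 5: TTC (Phe) → TCC (Ser) — missense.
Synonymous: 2 of 5.

2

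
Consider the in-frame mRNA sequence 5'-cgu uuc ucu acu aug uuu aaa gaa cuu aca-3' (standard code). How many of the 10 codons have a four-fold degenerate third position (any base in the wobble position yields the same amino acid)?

Codon 1 CGU (Arg): third position 4-fold.
Codon 2 UUC (Phe): third position 2-fold.
Codon 3 UCU (Ser): third position 4-fold.
Codon 4 ACU (Thr): third position 4-fold.
Codon 5 AUG (Met): third position 1-fold.
Codon 6 UUU (Phe): third position 2-fold.
Codon 7 AAA (Lys): third position 2-fold.
Codon 8 GAA (Glu): third position 2-fold.
Codon 9 CUU (Leu): third position 4-fold.
Codon 10 ACA (Thr): third position 4-fold.
Four-fold degenerate third positions: 5.

5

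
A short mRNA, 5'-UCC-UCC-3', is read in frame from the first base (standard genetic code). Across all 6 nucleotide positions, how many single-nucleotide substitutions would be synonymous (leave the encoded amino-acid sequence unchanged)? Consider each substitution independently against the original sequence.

Codon 1 (UCC, Ser): 3 synonymous substitutions.
Codon 2 (UCC, Ser): 3 synonymous substitutions.
Total: 3 + 3 = 6.

6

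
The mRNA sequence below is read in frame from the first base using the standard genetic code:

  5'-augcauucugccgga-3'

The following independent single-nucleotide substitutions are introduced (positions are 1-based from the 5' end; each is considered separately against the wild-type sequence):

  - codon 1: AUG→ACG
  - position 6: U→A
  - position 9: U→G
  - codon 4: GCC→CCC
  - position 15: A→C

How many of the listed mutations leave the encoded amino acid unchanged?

Codon 1: AUG (Met) → ACG (Thr) — missense.
Codon 2: CAU (His) → CAA (Gln) — missense.
Codon 3: UCU (Ser) → UCG (Ser) — synonymous.
Codon 4: GCC (Ala) → CCC (Pro) — missense.
Codon 5: GGA (Gly) → GGC (Gly) — synonymous.
Synonymous: 2 of 5.

2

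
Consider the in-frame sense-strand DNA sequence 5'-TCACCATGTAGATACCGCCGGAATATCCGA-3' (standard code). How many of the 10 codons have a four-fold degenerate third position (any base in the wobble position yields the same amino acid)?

5

Codon 1 TCA (Ser): third position 4-fold.
Codon 2 CCA (Pro): third position 4-fold.
Codon 3 TGT (Cys): third position 2-fold.
Codon 4 AGA (Arg): third position 2-fold.
Codon 5 TAC (Tyr): third position 2-fold.
Codon 6 CGC (Arg): third position 4-fold.
Codon 7 CGG (Arg): third position 4-fold.
Codon 8 AAT (Asn): third position 2-fold.
Codon 9 ATC (Ile): third position 3-fold.
Codon 10 CGA (Arg): third position 4-fold.
Four-fold degenerate third positions: 5.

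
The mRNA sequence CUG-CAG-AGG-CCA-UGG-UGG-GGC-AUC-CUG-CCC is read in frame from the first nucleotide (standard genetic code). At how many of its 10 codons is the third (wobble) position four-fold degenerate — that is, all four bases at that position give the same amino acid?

Codon 1 CUG (Leu): third position 4-fold.
Codon 2 CAG (Gln): third position 2-fold.
Codon 3 AGG (Arg): third position 2-fold.
Codon 4 CCA (Pro): third position 4-fold.
Codon 5 UGG (Trp): third position 1-fold.
Codon 6 UGG (Trp): third position 1-fold.
Codon 7 GGC (Gly): third position 4-fold.
Codon 8 AUC (Ile): third position 3-fold.
Codon 9 CUG (Leu): third position 4-fold.
Codon 10 CCC (Pro): third position 4-fold.
Four-fold degenerate third positions: 5.

5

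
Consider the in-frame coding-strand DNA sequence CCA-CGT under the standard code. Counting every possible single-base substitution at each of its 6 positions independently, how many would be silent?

6

Codon 1 (CCA, Pro): 3 synonymous substitutions.
Codon 2 (CGT, Arg): 3 synonymous substitutions.
Total: 3 + 3 = 6.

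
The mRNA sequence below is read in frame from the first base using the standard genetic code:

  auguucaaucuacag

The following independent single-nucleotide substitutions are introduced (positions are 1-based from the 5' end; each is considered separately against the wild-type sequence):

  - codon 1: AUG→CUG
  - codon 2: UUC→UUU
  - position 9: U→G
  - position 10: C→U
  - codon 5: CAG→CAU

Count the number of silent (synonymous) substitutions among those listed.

Codon 1: AUG (Met) → CUG (Leu) — missense.
Codon 2: UUC (Phe) → UUU (Phe) — synonymous.
Codon 3: AAU (Asn) → AAG (Lys) — missense.
Codon 4: CUA (Leu) → UUA (Leu) — synonymous.
Codon 5: CAG (Gln) → CAU (His) — missense.
Synonymous: 2 of 5.

2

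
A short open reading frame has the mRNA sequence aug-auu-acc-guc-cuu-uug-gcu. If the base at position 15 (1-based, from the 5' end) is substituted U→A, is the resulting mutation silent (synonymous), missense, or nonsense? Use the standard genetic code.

silent

Position 15 falls in codon 5: CUU → Leu.
After the substitution the codon is CUA → Leu.
Both encode Leu, so the change is synonymous.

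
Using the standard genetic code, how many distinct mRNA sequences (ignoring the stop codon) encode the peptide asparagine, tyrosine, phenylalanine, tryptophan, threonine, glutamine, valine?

256

Asn: 2 codons.
Tyr: 2 codons.
Phe: 2 codons.
Trp: 1 codon.
Thr: 4 codons.
Gln: 2 codons.
Val: 4 codons.
2 × 2 × 2 × 1 × 4 × 2 × 4 = 256.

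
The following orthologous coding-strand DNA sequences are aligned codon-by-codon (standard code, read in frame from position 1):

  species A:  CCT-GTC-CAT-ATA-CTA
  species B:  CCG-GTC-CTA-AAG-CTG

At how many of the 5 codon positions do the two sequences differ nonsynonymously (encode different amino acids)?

Codon 1: CCT Pro / CCG Pro — synonymous.
Codon 2: GTC Val / GTC Val — identical.
Codon 3: CAT His / CTA Leu — nonsynonymous.
Codon 4: ATA Ile / AAG Lys — nonsynonymous.
Codon 5: CTA Leu / CTG Leu — synonymous.
Nonsynonymous differences: 2.

2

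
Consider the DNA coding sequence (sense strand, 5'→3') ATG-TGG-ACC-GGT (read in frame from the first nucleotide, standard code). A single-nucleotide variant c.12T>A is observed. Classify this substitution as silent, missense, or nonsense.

Position 12 falls in codon 4: GGT → Gly.
After the substitution the codon is GGA → Gly.
Both encode Gly, so the change is synonymous.

silent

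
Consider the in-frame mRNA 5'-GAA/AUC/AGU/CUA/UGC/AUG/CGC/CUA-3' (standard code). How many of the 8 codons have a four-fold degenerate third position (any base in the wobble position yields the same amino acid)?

Codon 1 GAA (Glu): third position 2-fold.
Codon 2 AUC (Ile): third position 3-fold.
Codon 3 AGU (Ser): third position 2-fold.
Codon 4 CUA (Leu): third position 4-fold.
Codon 5 UGC (Cys): third position 2-fold.
Codon 6 AUG (Met): third position 1-fold.
Codon 7 CGC (Arg): third position 4-fold.
Codon 8 CUA (Leu): third position 4-fold.
Four-fold degenerate third positions: 3.

3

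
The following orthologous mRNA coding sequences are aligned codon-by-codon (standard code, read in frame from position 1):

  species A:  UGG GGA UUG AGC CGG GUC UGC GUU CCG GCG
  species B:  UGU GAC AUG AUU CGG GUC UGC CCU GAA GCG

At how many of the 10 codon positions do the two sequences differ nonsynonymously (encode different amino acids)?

6

Codon 1: UGG Trp / UGU Cys — nonsynonymous.
Codon 2: GGA Gly / GAC Asp — nonsynonymous.
Codon 3: UUG Leu / AUG Met — nonsynonymous.
Codon 4: AGC Ser / AUU Ile — nonsynonymous.
Codon 5: CGG Arg / CGG Arg — identical.
Codon 6: GUC Val / GUC Val — identical.
Codon 7: UGC Cys / UGC Cys — identical.
Codon 8: GUU Val / CCU Pro — nonsynonymous.
Codon 9: CCG Pro / GAA Glu — nonsynonymous.
Codon 10: GCG Ala / GCG Ala — identical.
Nonsynonymous differences: 6.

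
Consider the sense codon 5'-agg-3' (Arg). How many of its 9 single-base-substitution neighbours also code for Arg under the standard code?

Position 1: CGG → 1 synonymous.
Position 2: none → 0 synonymous.
Position 3: AGA → 1 synonymous.
Total: 1 + 0 + 1 = 2.

2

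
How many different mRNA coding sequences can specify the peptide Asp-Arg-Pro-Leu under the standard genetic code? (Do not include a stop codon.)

Asp: 2 codons.
Arg: 6 codons.
Pro: 4 codons.
Leu: 6 codons.
2 × 6 × 4 × 6 = 288.

288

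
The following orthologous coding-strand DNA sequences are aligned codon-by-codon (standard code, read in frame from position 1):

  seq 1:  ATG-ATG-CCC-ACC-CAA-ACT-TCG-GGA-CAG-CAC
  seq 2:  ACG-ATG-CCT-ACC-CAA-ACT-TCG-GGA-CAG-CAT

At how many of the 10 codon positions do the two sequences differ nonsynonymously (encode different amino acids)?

Codon 1: ATG Met / ACG Thr — nonsynonymous.
Codon 2: ATG Met / ATG Met — identical.
Codon 3: CCC Pro / CCT Pro — synonymous.
Codon 4: ACC Thr / ACC Thr — identical.
Codon 5: CAA Gln / CAA Gln — identical.
Codon 6: ACT Thr / ACT Thr — identical.
Codon 7: TCG Ser / TCG Ser — identical.
Codon 8: GGA Gly / GGA Gly — identical.
Codon 9: CAG Gln / CAG Gln — identical.
Codon 10: CAC His / CAT His — synonymous.
Nonsynonymous differences: 1.

1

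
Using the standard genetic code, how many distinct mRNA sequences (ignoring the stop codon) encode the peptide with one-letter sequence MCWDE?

Met: 1 codon.
Cys: 2 codons.
Trp: 1 codon.
Asp: 2 codons.
Glu: 2 codons.
1 × 2 × 1 × 2 × 2 = 8.

8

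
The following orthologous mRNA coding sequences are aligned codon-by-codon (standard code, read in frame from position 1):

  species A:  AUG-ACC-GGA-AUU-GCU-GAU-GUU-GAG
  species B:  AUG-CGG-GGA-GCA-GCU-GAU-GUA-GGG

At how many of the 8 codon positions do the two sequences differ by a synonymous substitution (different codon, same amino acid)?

Codon 1: AUG Met / AUG Met — identical.
Codon 2: ACC Thr / CGG Arg — nonsynonymous.
Codon 3: GGA Gly / GGA Gly — identical.
Codon 4: AUU Ile / GCA Ala — nonsynonymous.
Codon 5: GCU Ala / GCU Ala — identical.
Codon 6: GAU Asp / GAU Asp — identical.
Codon 7: GUU Val / GUA Val — synonymous.
Codon 8: GAG Glu / GGG Gly — nonsynonymous.
Synonymous differences: 1.

1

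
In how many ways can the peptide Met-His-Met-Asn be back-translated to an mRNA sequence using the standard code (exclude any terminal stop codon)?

4

Met: 1 codon.
His: 2 codons.
Met: 1 codon.
Asn: 2 codons.
1 × 2 × 1 × 2 = 4.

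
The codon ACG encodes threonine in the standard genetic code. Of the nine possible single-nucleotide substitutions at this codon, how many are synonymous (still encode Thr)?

Position 1: none → 0 synonymous.
Position 2: none → 0 synonymous.
Position 3: ACU, ACC, ACA → 3 synonymous.
Total: 0 + 0 + 3 = 3.

3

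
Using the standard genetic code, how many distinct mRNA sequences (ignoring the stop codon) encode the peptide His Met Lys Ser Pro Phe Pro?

768

His: 2 codons.
Met: 1 codon.
Lys: 2 codons.
Ser: 6 codons.
Pro: 4 codons.
Phe: 2 codons.
Pro: 4 codons.
2 × 1 × 2 × 6 × 4 × 2 × 4 = 768.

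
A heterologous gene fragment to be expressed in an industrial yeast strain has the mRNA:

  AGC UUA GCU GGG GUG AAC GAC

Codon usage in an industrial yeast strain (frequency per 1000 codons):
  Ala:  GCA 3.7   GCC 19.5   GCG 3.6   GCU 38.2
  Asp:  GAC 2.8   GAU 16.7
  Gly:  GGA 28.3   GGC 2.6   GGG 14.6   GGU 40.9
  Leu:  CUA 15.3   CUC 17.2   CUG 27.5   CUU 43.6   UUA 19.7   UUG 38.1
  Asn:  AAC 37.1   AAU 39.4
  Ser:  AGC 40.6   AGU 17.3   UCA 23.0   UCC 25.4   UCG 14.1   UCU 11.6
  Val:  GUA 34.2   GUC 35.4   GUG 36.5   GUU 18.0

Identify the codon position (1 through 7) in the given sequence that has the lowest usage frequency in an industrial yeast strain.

7

Codon 1 AGC (Ser): 40.6 per 1000.
Codon 2 UUA (Leu): 19.7 per 1000.
Codon 3 GCU (Ala): 38.2 per 1000.
Codon 4 GGG (Gly): 14.6 per 1000.
Codon 5 GUG (Val): 36.5 per 1000.
Codon 6 AAC (Asn): 37.1 per 1000.
Codon 7 GAC (Asp): 2.8 per 1000.
Lowest frequency is 2.8 at codon 7.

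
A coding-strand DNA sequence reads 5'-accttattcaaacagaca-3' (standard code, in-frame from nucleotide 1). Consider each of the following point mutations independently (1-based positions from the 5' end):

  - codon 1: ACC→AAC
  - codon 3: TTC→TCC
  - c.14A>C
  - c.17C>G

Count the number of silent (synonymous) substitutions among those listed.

Codon 1: ACC (Thr) → AAC (Asn) — missense.
Codon 3: TTC (Phe) → TCC (Ser) — missense.
Codon 5: CAG (Gln) → CCG (Pro) — missense.
Codon 6: ACA (Thr) → AGA (Arg) — missense.
Synonymous: 0 of 4.

0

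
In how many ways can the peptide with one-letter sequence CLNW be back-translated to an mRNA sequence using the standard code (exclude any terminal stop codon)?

24

Cys: 2 codons.
Leu: 6 codons.
Asn: 2 codons.
Trp: 1 codon.
2 × 6 × 2 × 1 = 24.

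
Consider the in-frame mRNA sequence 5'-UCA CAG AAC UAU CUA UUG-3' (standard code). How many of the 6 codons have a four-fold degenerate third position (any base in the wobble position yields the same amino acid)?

Codon 1 UCA (Ser): third position 4-fold.
Codon 2 CAG (Gln): third position 2-fold.
Codon 3 AAC (Asn): third position 2-fold.
Codon 4 UAU (Tyr): third position 2-fold.
Codon 5 CUA (Leu): third position 4-fold.
Codon 6 UUG (Leu): third position 2-fold.
Four-fold degenerate third positions: 2.

2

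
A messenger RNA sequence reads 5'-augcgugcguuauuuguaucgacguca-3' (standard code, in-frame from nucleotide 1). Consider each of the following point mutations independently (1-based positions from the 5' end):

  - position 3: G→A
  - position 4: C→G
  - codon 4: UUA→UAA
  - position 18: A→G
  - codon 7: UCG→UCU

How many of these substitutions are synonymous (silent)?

Codon 1: AUG (Met) → AUA (Ile) — missense.
Codon 2: CGU (Arg) → GGU (Gly) — missense.
Codon 4: UUA (Leu) → UAA (Stop) — nonsense.
Codon 6: GUA (Val) → GUG (Val) — synonymous.
Codon 7: UCG (Ser) → UCU (Ser) — synonymous.
Synonymous: 2 of 5.

2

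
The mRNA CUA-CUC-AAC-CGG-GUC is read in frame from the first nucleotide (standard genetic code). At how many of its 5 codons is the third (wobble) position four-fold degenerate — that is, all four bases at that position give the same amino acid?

4

Codon 1 CUA (Leu): third position 4-fold.
Codon 2 CUC (Leu): third position 4-fold.
Codon 3 AAC (Asn): third position 2-fold.
Codon 4 CGG (Arg): third position 4-fold.
Codon 5 GUC (Val): third position 4-fold.
Four-fold degenerate third positions: 4.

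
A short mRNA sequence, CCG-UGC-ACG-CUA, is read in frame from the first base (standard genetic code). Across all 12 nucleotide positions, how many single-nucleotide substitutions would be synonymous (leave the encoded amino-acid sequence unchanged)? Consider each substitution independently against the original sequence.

Codon 1 (CCG, Pro): 3 synonymous substitutions.
Codon 2 (UGC, Cys): 1 synonymous substitution.
Codon 3 (ACG, Thr): 3 synonymous substitutions.
Codon 4 (CUA, Leu): 4 synonymous substitutions.
Total: 3 + 1 + 3 + 4 = 11.

11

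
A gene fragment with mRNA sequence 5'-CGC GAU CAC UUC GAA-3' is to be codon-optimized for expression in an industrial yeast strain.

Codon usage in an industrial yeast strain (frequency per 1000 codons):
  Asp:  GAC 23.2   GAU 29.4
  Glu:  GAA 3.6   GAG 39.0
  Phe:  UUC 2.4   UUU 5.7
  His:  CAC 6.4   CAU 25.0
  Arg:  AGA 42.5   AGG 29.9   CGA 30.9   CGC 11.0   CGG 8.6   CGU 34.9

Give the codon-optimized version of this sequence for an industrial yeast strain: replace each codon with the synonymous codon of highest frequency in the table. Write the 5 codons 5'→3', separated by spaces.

Codon 1 (Arg): best is AGA at 42.5.
Codon 2 (Asp): best is GAU at 29.4.
Codon 3 (His): best is CAU at 25.0.
Codon 4 (Phe): best is UUU at 5.7.
Codon 5 (Glu): best is GAG at 39.0.

AGA GAU CAU UUU GAG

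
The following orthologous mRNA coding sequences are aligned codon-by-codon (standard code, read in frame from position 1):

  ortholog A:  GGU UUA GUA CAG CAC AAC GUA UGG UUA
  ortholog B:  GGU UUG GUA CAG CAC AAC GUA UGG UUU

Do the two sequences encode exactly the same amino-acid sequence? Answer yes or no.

Codon 1: GGU Gly / GGU Gly — identical.
Codon 2: UUA Leu / UUG Leu — synonymous.
Codon 3: GUA Val / GUA Val — identical.
Codon 4: CAG Gln / CAG Gln — identical.
Codon 5: CAC His / CAC His — identical.
Codon 6: AAC Asn / AAC Asn — identical.
Codon 7: GUA Val / GUA Val — identical.
Codon 8: UGG Trp / UGG Trp — identical.
Codon 9: UUA Leu / UUU Phe — nonsynonymous.
Nonsynonymous differences: 1 → different protein.

no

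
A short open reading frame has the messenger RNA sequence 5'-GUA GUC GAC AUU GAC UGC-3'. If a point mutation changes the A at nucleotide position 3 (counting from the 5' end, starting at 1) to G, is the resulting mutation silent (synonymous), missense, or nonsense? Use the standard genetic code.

silent

Position 3 falls in codon 1: GUA → Val.
After the substitution the codon is GUG → Val.
Both encode Val, so the change is synonymous.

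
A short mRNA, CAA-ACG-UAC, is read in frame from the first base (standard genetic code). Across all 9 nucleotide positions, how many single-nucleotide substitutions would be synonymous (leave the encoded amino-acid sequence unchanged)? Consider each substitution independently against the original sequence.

5

Codon 1 (CAA, Gln): 1 synonymous substitution.
Codon 2 (ACG, Thr): 3 synonymous substitutions.
Codon 3 (UAC, Tyr): 1 synonymous substitution.
Total: 1 + 3 + 1 = 5.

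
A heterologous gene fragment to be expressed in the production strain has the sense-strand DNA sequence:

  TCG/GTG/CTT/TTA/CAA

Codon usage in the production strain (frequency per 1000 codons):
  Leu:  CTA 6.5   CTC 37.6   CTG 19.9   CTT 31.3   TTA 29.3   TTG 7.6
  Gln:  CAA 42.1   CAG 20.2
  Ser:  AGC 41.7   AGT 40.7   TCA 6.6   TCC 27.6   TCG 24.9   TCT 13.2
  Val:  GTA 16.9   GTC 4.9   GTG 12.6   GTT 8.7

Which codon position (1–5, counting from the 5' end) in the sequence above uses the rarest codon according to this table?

2

Codon 1 TCG (Ser): 24.9 per 1000.
Codon 2 GTG (Val): 12.6 per 1000.
Codon 3 CTT (Leu): 31.3 per 1000.
Codon 4 TTA (Leu): 29.3 per 1000.
Codon 5 CAA (Gln): 42.1 per 1000.
Lowest frequency is 12.6 at codon 2.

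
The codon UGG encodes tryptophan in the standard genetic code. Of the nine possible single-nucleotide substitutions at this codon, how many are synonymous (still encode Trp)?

Position 1: none → 0 synonymous.
Position 2: none → 0 synonymous.
Position 3: none → 0 synonymous.
Total: 0 + 0 + 0 = 0.

0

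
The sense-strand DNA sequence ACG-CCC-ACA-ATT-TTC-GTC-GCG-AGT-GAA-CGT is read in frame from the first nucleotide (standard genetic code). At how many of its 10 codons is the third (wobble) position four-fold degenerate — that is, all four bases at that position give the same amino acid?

Codon 1 ACG (Thr): third position 4-fold.
Codon 2 CCC (Pro): third position 4-fold.
Codon 3 ACA (Thr): third position 4-fold.
Codon 4 ATT (Ile): third position 3-fold.
Codon 5 TTC (Phe): third position 2-fold.
Codon 6 GTC (Val): third position 4-fold.
Codon 7 GCG (Ala): third position 4-fold.
Codon 8 AGT (Ser): third position 2-fold.
Codon 9 GAA (Glu): third position 2-fold.
Codon 10 CGT (Arg): third position 4-fold.
Four-fold degenerate third positions: 6.

6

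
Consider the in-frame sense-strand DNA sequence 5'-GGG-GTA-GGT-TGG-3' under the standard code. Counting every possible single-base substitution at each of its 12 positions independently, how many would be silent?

9

Codon 1 (GGG, Gly): 3 synonymous substitutions.
Codon 2 (GTA, Val): 3 synonymous substitutions.
Codon 3 (GGT, Gly): 3 synonymous substitutions.
Codon 4 (TGG, Trp): 0 synonymous substitutions.
Total: 3 + 3 + 3 + 0 = 9.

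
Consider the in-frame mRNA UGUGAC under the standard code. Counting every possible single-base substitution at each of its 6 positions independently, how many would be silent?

Codon 1 (UGU, Cys): 1 synonymous substitution.
Codon 2 (GAC, Asp): 1 synonymous substitution.
Total: 1 + 1 = 2.

2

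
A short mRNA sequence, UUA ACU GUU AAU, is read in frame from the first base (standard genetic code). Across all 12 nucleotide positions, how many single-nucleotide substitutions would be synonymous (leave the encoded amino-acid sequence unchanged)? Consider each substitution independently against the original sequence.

9

Codon 1 (UUA, Leu): 2 synonymous substitutions.
Codon 2 (ACU, Thr): 3 synonymous substitutions.
Codon 3 (GUU, Val): 3 synonymous substitutions.
Codon 4 (AAU, Asn): 1 synonymous substitution.
Total: 2 + 3 + 3 + 1 = 9.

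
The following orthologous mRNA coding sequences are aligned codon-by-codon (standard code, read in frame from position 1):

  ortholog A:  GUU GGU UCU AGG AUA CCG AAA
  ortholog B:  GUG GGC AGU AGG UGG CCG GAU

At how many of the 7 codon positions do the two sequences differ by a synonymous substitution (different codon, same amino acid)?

Codon 1: GUU Val / GUG Val — synonymous.
Codon 2: GGU Gly / GGC Gly — synonymous.
Codon 3: UCU Ser / AGU Ser — synonymous.
Codon 4: AGG Arg / AGG Arg — identical.
Codon 5: AUA Ile / UGG Trp — nonsynonymous.
Codon 6: CCG Pro / CCG Pro — identical.
Codon 7: AAA Lys / GAU Asp — nonsynonymous.
Synonymous differences: 3.

3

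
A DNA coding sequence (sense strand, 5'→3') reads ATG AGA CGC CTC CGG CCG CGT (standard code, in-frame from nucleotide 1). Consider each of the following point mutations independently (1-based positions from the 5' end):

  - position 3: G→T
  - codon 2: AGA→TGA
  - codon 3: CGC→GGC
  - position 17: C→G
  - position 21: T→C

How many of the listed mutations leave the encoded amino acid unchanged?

1

Codon 1: ATG (Met) → ATT (Ile) — missense.
Codon 2: AGA (Arg) → TGA (Stop) — nonsense.
Codon 3: CGC (Arg) → GGC (Gly) — missense.
Codon 6: CCG (Pro) → CGG (Arg) — missense.
Codon 7: CGT (Arg) → CGC (Arg) — synonymous.
Synonymous: 1 of 5.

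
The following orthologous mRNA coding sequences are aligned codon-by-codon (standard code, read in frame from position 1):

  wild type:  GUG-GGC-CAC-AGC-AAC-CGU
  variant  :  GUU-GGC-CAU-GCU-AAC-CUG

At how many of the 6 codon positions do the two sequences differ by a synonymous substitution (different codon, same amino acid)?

Codon 1: GUG Val / GUU Val — synonymous.
Codon 2: GGC Gly / GGC Gly — identical.
Codon 3: CAC His / CAU His — synonymous.
Codon 4: AGC Ser / GCU Ala — nonsynonymous.
Codon 5: AAC Asn / AAC Asn — identical.
Codon 6: CGU Arg / CUG Leu — nonsynonymous.
Synonymous differences: 2.

2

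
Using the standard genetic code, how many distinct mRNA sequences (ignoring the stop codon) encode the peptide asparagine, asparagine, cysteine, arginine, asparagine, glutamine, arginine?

Asn: 2 codons.
Asn: 2 codons.
Cys: 2 codons.
Arg: 6 codons.
Asn: 2 codons.
Gln: 2 codons.
Arg: 6 codons.
2 × 2 × 2 × 6 × 2 × 2 × 6 = 1152.

1152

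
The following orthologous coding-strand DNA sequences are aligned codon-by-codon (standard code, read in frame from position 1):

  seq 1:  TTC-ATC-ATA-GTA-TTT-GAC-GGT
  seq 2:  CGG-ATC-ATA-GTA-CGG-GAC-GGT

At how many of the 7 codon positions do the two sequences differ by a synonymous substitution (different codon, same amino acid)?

Codon 1: TTC Phe / CGG Arg — nonsynonymous.
Codon 2: ATC Ile / ATC Ile — identical.
Codon 3: ATA Ile / ATA Ile — identical.
Codon 4: GTA Val / GTA Val — identical.
Codon 5: TTT Phe / CGG Arg — nonsynonymous.
Codon 6: GAC Asp / GAC Asp — identical.
Codon 7: GGT Gly / GGT Gly — identical.
Synonymous differences: 0.

0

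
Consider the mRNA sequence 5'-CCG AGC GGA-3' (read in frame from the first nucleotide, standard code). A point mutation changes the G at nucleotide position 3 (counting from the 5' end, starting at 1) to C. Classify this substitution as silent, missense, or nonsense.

Position 3 falls in codon 1: CCG → Pro.
After the substitution the codon is CCC → Pro.
Both encode Pro, so the change is synonymous.

silent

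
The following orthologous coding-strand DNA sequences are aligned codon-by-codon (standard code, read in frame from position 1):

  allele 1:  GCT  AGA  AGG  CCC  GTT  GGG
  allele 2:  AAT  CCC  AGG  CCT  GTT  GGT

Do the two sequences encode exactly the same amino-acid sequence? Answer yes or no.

Codon 1: GCT Ala / AAT Asn — nonsynonymous.
Codon 2: AGA Arg / CCC Pro — nonsynonymous.
Codon 3: AGG Arg / AGG Arg — identical.
Codon 4: CCC Pro / CCT Pro — synonymous.
Codon 5: GTT Val / GTT Val — identical.
Codon 6: GGG Gly / GGT Gly — synonymous.
Nonsynonymous differences: 2 → different protein.

no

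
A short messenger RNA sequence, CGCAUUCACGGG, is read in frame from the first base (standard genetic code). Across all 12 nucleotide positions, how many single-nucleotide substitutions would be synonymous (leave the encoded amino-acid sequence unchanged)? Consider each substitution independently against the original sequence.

9

Codon 1 (CGC, Arg): 3 synonymous substitutions.
Codon 2 (AUU, Ile): 2 synonymous substitutions.
Codon 3 (CAC, His): 1 synonymous substitution.
Codon 4 (GGG, Gly): 3 synonymous substitutions.
Total: 3 + 2 + 1 + 3 = 9.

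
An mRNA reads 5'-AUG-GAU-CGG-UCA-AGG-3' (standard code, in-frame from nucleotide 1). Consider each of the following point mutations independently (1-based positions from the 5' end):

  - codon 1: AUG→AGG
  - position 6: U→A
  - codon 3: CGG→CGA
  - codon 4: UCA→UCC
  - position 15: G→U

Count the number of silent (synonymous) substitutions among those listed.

2

Codon 1: AUG (Met) → AGG (Arg) — missense.
Codon 2: GAU (Asp) → GAA (Glu) — missense.
Codon 3: CGG (Arg) → CGA (Arg) — synonymous.
Codon 4: UCA (Ser) → UCC (Ser) — synonymous.
Codon 5: AGG (Arg) → AGU (Ser) — missense.
Synonymous: 2 of 5.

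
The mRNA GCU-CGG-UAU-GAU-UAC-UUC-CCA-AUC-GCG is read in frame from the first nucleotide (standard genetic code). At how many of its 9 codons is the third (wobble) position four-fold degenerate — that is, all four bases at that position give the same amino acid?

Codon 1 GCU (Ala): third position 4-fold.
Codon 2 CGG (Arg): third position 4-fold.
Codon 3 UAU (Tyr): third position 2-fold.
Codon 4 GAU (Asp): third position 2-fold.
Codon 5 UAC (Tyr): third position 2-fold.
Codon 6 UUC (Phe): third position 2-fold.
Codon 7 CCA (Pro): third position 4-fold.
Codon 8 AUC (Ile): third position 3-fold.
Codon 9 GCG (Ala): third position 4-fold.
Four-fold degenerate third positions: 4.

4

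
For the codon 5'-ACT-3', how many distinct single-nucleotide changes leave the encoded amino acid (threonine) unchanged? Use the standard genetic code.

Position 1: none → 0 synonymous.
Position 2: none → 0 synonymous.
Position 3: ACC, ACA, ACG → 3 synonymous.
Total: 0 + 0 + 3 = 3.

3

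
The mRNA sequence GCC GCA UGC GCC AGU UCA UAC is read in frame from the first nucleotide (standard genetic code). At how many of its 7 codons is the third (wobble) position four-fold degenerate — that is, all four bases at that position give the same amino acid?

Codon 1 GCC (Ala): third position 4-fold.
Codon 2 GCA (Ala): third position 4-fold.
Codon 3 UGC (Cys): third position 2-fold.
Codon 4 GCC (Ala): third position 4-fold.
Codon 5 AGU (Ser): third position 2-fold.
Codon 6 UCA (Ser): third position 4-fold.
Codon 7 UAC (Tyr): third position 2-fold.
Four-fold degenerate third positions: 4.

4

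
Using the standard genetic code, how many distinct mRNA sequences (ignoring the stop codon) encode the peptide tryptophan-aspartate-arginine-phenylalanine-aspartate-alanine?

Trp: 1 codon.
Asp: 2 codons.
Arg: 6 codons.
Phe: 2 codons.
Asp: 2 codons.
Ala: 4 codons.
1 × 2 × 6 × 2 × 2 × 4 = 192.

192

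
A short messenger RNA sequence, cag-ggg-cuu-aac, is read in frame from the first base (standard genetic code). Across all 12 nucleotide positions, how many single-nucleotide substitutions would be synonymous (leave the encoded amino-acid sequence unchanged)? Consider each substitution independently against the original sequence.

8

Codon 1 (CAG, Gln): 1 synonymous substitution.
Codon 2 (GGG, Gly): 3 synonymous substitutions.
Codon 3 (CUU, Leu): 3 synonymous substitutions.
Codon 4 (AAC, Asn): 1 synonymous substitution.
Total: 1 + 3 + 3 + 1 = 8.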